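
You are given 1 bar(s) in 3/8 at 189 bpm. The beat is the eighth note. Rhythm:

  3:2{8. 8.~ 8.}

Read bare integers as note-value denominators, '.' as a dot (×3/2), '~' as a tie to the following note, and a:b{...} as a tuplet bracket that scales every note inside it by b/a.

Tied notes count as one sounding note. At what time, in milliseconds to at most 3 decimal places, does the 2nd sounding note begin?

note 2 onset = 1b = 317.46ms

1. 0.0ms @ 0 + 317.46ms (1)
2. 317.46ms @ 1 + 634.921ms (2)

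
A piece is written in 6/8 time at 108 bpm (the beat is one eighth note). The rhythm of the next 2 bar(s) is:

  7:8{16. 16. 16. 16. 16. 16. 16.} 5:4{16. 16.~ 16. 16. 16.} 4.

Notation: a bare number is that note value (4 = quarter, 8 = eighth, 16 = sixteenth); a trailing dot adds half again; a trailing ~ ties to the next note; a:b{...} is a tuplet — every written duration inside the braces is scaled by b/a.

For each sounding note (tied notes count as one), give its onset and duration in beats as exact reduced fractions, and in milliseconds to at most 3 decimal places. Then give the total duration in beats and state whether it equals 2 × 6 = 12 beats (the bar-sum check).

1) 0.0ms=0b +476.19ms=6/7b
2) 476.19ms=6/7b +476.19ms=6/7b
3) 952.381ms=12/7b +476.19ms=6/7b
4) 1428.571ms=18/7b +476.19ms=6/7b
5) 1904.762ms=24/7b +476.19ms=6/7b
6) 2380.952ms=30/7b +476.19ms=6/7b
7) 2857.143ms=36/7b +476.19ms=6/7b
8) 3333.333ms=6b +333.333ms=3/5b
9) 3666.667ms=33/5b +666.667ms=6/5b
10) 4333.333ms=39/5b +333.333ms=3/5b
11) 4666.667ms=42/5b +333.333ms=3/5b
12) 5000.0ms=9b +1666.667ms=3b
Σ=12b of 12 (108bpm 6/8) — PASS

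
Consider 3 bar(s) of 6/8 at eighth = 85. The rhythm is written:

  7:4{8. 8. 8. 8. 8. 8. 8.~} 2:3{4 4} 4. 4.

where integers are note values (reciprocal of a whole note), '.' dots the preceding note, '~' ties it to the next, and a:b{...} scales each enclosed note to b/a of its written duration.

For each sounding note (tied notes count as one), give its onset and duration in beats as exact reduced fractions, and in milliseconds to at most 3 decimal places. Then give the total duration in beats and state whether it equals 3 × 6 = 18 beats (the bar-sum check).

1) 0.0ms=0b +605.042ms=6/7b
2) 605.042ms=6/7b +605.042ms=6/7b
3) 1210.084ms=12/7b +605.042ms=6/7b
4) 1815.126ms=18/7b +605.042ms=6/7b
5) 2420.168ms=24/7b +605.042ms=6/7b
6) 3025.21ms=30/7b +605.042ms=6/7b
7) 3630.252ms=36/7b +2722.689ms=27/7b
8) 6352.941ms=9b +2117.647ms=3b
9) 8470.588ms=12b +2117.647ms=3b
10) 10588.235ms=15b +2117.647ms=3b
Σ=18b of 18 (85bpm 6/8) — PASS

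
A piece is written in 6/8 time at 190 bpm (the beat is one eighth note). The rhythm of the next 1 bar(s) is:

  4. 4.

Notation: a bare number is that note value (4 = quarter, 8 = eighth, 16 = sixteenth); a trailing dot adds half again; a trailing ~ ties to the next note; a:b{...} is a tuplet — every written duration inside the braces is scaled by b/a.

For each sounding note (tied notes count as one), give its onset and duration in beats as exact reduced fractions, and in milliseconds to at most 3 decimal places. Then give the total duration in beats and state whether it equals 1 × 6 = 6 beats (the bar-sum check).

1) 0.0ms=0b +947.368ms=3b
2) 947.368ms=3b +947.368ms=3b
Σ=6b of 6 (190bpm 6/8) — PASS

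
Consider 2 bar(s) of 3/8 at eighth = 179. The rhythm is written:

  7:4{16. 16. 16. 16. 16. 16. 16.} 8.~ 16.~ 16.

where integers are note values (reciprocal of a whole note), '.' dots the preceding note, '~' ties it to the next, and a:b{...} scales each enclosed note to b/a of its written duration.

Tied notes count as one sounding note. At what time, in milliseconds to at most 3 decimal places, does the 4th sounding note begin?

note 4 onset = 9/7b = 430.966ms

1. 0.0ms @ 0 + 143.655ms (3/7)
2. 143.655ms @ 3/7 + 143.655ms (3/7)
3. 287.31ms @ 6/7 + 143.655ms (3/7)
4. 430.966ms @ 9/7 + 143.655ms (3/7)
5. 574.621ms @ 12/7 + 143.655ms (3/7)
6. 718.276ms @ 15/7 + 143.655ms (3/7)
7. 861.931ms @ 18/7 + 143.655ms (3/7)
8. 1005.587ms @ 3 + 1005.587ms (3)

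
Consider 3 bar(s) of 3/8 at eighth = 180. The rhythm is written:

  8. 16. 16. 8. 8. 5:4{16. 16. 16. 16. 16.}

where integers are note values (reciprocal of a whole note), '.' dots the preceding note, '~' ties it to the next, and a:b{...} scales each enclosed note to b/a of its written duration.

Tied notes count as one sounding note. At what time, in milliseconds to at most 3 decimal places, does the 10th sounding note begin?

note 10 onset = 42/5b = 2800.0ms

1. 0.0ms @ 0 + 500.0ms (3/2)
2. 500.0ms @ 3/2 + 250.0ms (3/4)
3. 750.0ms @ 9/4 + 250.0ms (3/4)
4. 1000.0ms @ 3 + 500.0ms (3/2)
5. 1500.0ms @ 9/2 + 500.0ms (3/2)
6. 2000.0ms @ 6 + 200.0ms (3/5)
7. 2200.0ms @ 33/5 + 200.0ms (3/5)
8. 2400.0ms @ 36/5 + 200.0ms (3/5)
9. 2600.0ms @ 39/5 + 200.0ms (3/5)
10. 2800.0ms @ 42/5 + 200.0ms (3/5)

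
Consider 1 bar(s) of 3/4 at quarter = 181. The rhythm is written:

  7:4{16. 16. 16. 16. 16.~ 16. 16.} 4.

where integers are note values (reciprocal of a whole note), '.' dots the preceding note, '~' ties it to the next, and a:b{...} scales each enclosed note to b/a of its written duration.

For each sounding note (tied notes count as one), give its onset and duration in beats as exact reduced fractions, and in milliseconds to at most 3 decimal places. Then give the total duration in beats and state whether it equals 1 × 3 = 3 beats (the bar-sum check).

1) 0.0ms=0b +71.034ms=3/14b
2) 71.034ms=3/14b +71.034ms=3/14b
3) 142.068ms=3/7b +71.034ms=3/14b
4) 213.102ms=9/14b +71.034ms=3/14b
5) 284.136ms=6/7b +142.068ms=3/7b
6) 426.204ms=9/7b +71.034ms=3/14b
7) 497.238ms=3/2b +497.238ms=3/2b
Σ=3b of 3 (181bpm 3/4) — PASS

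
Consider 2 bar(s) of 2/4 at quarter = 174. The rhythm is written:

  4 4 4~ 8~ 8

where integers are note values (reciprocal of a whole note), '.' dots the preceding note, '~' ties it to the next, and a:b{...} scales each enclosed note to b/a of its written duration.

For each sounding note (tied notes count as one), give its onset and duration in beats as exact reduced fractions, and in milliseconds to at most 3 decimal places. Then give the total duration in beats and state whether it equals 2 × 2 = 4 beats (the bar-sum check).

1) 0.0ms=0b +344.828ms=1b
2) 344.828ms=1b +344.828ms=1b
3) 689.655ms=2b +689.655ms=2b
Σ=4b of 4 (174bpm 2/4) — PASS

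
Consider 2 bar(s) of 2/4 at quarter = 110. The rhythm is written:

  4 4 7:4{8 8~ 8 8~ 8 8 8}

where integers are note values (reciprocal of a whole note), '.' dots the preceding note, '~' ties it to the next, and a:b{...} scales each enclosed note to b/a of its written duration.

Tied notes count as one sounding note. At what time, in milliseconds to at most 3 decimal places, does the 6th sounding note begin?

1. 0.0ms @ 0 + 545.455ms (1)
2. 545.455ms @ 1 + 545.455ms (1)
3. 1090.909ms @ 2 + 155.844ms (2/7)
4. 1246.753ms @ 16/7 + 311.688ms (4/7)
5. 1558.442ms @ 20/7 + 311.688ms (4/7)
6. 1870.13ms @ 24/7 + 155.844ms (2/7)
7. 2025.974ms @ 26/7 + 155.844ms (2/7)

note 6 onset = 24/7b = 1870.13ms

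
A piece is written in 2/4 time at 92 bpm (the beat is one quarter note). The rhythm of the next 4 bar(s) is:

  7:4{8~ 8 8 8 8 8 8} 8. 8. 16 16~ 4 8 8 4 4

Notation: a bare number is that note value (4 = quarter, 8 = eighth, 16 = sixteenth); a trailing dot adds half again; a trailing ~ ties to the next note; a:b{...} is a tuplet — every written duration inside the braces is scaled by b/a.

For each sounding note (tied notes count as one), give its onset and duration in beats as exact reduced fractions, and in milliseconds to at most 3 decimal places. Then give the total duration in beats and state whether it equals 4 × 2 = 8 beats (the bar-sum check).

1) 0.0ms=0b +372.671ms=4/7b
2) 372.671ms=4/7b +186.335ms=2/7b
3) 559.006ms=6/7b +186.335ms=2/7b
4) 745.342ms=8/7b +186.335ms=2/7b
5) 931.677ms=10/7b +186.335ms=2/7b
6) 1118.012ms=12/7b +186.335ms=2/7b
7) 1304.348ms=2b +489.13ms=3/4b
8) 1793.478ms=11/4b +489.13ms=3/4b
9) 2282.609ms=7/2b +163.043ms=1/4b
10) 2445.652ms=15/4b +815.217ms=5/4b
11) 3260.87ms=5b +326.087ms=1/2b
12) 3586.957ms=11/2b +326.087ms=1/2b
13) 3913.043ms=6b +652.174ms=1b
14) 4565.217ms=7b +652.174ms=1b
Σ=8b of 8 (92bpm 2/4) — PASS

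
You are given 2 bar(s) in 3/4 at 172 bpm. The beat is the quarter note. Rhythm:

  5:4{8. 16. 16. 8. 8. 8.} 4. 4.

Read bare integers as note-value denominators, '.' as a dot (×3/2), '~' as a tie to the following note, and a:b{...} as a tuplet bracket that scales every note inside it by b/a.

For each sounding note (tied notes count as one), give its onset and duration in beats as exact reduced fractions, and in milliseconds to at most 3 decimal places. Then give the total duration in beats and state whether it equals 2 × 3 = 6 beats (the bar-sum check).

1) 0.0ms=0b +209.302ms=3/5b
2) 209.302ms=3/5b +104.651ms=3/10b
3) 313.953ms=9/10b +104.651ms=3/10b
4) 418.605ms=6/5b +209.302ms=3/5b
5) 627.907ms=9/5b +209.302ms=3/5b
6) 837.209ms=12/5b +209.302ms=3/5b
7) 1046.512ms=3b +523.256ms=3/2b
8) 1569.767ms=9/2b +523.256ms=3/2b
Σ=6b of 6 (172bpm 3/4) — PASS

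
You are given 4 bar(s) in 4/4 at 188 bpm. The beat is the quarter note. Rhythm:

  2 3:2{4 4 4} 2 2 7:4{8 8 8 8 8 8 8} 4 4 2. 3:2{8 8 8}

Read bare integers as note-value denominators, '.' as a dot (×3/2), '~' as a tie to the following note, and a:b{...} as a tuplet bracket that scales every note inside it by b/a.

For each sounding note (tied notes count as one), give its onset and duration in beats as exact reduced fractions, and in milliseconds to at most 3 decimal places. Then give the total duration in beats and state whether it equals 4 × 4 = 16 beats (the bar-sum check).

1) 0.0ms=0b +638.298ms=2b
2) 638.298ms=2b +212.766ms=2/3b
3) 851.064ms=8/3b +212.766ms=2/3b
4) 1063.83ms=10/3b +212.766ms=2/3b
5) 1276.596ms=4b +638.298ms=2b
6) 1914.894ms=6b +638.298ms=2b
7) 2553.191ms=8b +91.185ms=2/7b
8) 2644.377ms=58/7b +91.185ms=2/7b
9) 2735.562ms=60/7b +91.185ms=2/7b
10) 2826.748ms=62/7b +91.185ms=2/7b
11) 2917.933ms=64/7b +91.185ms=2/7b
12) 3009.119ms=66/7b +91.185ms=2/7b
13) 3100.304ms=68/7b +91.185ms=2/7b
14) 3191.489ms=10b +319.149ms=1b
15) 3510.638ms=11b +319.149ms=1b
16) 3829.787ms=12b +957.447ms=3b
17) 4787.234ms=15b +106.383ms=1/3b
18) 4893.617ms=46/3b +106.383ms=1/3b
19) 5000.0ms=47/3b +106.383ms=1/3b
Σ=16b of 16 (188bpm 4/4) — PASS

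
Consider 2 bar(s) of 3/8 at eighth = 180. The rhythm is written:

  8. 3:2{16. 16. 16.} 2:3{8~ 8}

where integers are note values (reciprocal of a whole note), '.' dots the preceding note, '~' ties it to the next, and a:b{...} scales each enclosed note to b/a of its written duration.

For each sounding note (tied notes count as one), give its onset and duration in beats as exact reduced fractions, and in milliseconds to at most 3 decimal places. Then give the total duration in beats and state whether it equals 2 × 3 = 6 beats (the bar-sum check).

1) 0.0ms=0b +500.0ms=3/2b
2) 500.0ms=3/2b +166.667ms=1/2b
3) 666.667ms=2b +166.667ms=1/2b
4) 833.333ms=5/2b +166.667ms=1/2b
5) 1000.0ms=3b +1000.0ms=3b
Σ=6b of 6 (180bpm 3/8) — PASS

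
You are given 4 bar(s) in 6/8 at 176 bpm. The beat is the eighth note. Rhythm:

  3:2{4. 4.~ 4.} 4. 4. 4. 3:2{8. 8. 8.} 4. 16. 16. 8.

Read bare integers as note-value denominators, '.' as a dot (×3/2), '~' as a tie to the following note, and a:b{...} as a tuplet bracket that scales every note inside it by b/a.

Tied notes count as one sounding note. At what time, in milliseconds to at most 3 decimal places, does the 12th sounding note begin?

1. 0.0ms @ 0 + 681.818ms (2)
2. 681.818ms @ 2 + 1363.636ms (4)
3. 2045.455ms @ 6 + 1022.727ms (3)
4. 3068.182ms @ 9 + 1022.727ms (3)
5. 4090.909ms @ 12 + 1022.727ms (3)
6. 5113.636ms @ 15 + 340.909ms (1)
7. 5454.545ms @ 16 + 340.909ms (1)
8. 5795.455ms @ 17 + 340.909ms (1)
9. 6136.364ms @ 18 + 1022.727ms (3)
10. 7159.091ms @ 21 + 255.682ms (3/4)
11. 7414.773ms @ 87/4 + 255.682ms (3/4)
12. 7670.455ms @ 45/2 + 511.364ms (3/2)

note 12 onset = 45/2b = 7670.455ms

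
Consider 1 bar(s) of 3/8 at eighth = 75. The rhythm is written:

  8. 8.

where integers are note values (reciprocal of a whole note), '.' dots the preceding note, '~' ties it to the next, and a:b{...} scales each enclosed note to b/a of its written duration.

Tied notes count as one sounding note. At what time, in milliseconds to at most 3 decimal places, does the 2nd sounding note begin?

1. 0.0ms @ 0 + 1200.0ms (3/2)
2. 1200.0ms @ 3/2 + 1200.0ms (3/2)

note 2 onset = 3/2b = 1200.0ms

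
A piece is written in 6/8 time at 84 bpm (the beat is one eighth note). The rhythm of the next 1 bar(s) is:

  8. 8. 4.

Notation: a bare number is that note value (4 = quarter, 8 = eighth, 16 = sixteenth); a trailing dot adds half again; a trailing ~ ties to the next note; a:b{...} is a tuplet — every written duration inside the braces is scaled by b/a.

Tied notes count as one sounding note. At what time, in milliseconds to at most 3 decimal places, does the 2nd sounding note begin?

note 2 onset = 3/2b = 1071.429ms

1. 0.0ms @ 0 + 1071.429ms (3/2)
2. 1071.429ms @ 3/2 + 1071.429ms (3/2)
3. 2142.857ms @ 3 + 2142.857ms (3)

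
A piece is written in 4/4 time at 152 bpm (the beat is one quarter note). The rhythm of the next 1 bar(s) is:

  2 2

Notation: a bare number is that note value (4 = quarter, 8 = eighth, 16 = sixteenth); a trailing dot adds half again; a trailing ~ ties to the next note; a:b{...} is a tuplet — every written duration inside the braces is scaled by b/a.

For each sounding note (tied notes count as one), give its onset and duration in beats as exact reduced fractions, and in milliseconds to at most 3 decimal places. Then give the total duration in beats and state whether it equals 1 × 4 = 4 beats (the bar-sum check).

1) 0.0ms=0b +789.474ms=2b
2) 789.474ms=2b +789.474ms=2b
Σ=4b of 4 (152bpm 4/4) — PASS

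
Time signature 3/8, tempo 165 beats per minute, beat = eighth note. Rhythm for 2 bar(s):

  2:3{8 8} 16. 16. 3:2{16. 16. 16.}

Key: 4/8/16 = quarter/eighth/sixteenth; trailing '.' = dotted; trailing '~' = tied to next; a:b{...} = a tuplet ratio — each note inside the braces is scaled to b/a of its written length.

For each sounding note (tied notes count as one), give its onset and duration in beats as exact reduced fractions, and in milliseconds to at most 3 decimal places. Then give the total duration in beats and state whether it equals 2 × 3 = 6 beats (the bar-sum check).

1) 0.0ms=0b +545.455ms=3/2b
2) 545.455ms=3/2b +545.455ms=3/2b
3) 1090.909ms=3b +272.727ms=3/4b
4) 1363.636ms=15/4b +272.727ms=3/4b
5) 1636.364ms=9/2b +181.818ms=1/2b
6) 1818.182ms=5b +181.818ms=1/2b
7) 2000.0ms=11/2b +181.818ms=1/2b
Σ=6b of 6 (165bpm 3/8) — PASS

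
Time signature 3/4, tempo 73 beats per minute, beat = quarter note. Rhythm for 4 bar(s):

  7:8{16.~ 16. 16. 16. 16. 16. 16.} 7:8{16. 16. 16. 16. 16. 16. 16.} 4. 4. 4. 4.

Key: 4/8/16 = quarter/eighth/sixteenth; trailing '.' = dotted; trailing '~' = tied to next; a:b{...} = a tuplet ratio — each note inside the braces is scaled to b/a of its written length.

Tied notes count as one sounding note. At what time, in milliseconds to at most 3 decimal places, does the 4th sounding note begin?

note 4 onset = 12/7b = 1409.002ms

1. 0.0ms @ 0 + 704.501ms (6/7)
2. 704.501ms @ 6/7 + 352.25ms (3/7)
3. 1056.751ms @ 9/7 + 352.25ms (3/7)
4. 1409.002ms @ 12/7 + 352.25ms (3/7)
5. 1761.252ms @ 15/7 + 352.25ms (3/7)
6. 2113.503ms @ 18/7 + 352.25ms (3/7)
7. 2465.753ms @ 3 + 352.25ms (3/7)
8. 2818.004ms @ 24/7 + 352.25ms (3/7)
9. 3170.254ms @ 27/7 + 352.25ms (3/7)
10. 3522.505ms @ 30/7 + 352.25ms (3/7)
11. 3874.755ms @ 33/7 + 352.25ms (3/7)
12. 4227.006ms @ 36/7 + 352.25ms (3/7)
13. 4579.256ms @ 39/7 + 352.25ms (3/7)
14. 4931.507ms @ 6 + 1232.877ms (3/2)
15. 6164.384ms @ 15/2 + 1232.877ms (3/2)
16. 7397.26ms @ 9 + 1232.877ms (3/2)
17. 8630.137ms @ 21/2 + 1232.877ms (3/2)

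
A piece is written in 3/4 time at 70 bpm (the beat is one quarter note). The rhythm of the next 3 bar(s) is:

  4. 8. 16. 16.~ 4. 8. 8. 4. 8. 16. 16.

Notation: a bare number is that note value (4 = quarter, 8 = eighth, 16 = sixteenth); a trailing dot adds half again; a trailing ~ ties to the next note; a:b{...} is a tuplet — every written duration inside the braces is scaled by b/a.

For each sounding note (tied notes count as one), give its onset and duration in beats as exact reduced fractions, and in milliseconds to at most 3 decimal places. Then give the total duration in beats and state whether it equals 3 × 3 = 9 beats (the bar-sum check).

1) 0.0ms=0b +1285.714ms=3/2b
2) 1285.714ms=3/2b +642.857ms=3/4b
3) 1928.571ms=9/4b +321.429ms=3/8b
4) 2250.0ms=21/8b +1607.143ms=15/8b
5) 3857.143ms=9/2b +642.857ms=3/4b
6) 4500.0ms=21/4b +642.857ms=3/4b
7) 5142.857ms=6b +1285.714ms=3/2b
8) 6428.571ms=15/2b +642.857ms=3/4b
9) 7071.429ms=33/4b +321.429ms=3/8b
10) 7392.857ms=69/8b +321.429ms=3/8b
Σ=9b of 9 (70bpm 3/4) — PASS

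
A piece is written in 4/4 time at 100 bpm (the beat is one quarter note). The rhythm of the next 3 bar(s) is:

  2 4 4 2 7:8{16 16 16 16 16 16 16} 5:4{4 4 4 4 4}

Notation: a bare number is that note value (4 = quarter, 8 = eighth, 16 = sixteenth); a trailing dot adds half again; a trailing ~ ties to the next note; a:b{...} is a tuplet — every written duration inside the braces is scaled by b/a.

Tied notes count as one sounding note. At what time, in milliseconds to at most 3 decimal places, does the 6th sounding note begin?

note 6 onset = 44/7b = 3771.429ms

1. 0.0ms @ 0 + 1200.0ms (2)
2. 1200.0ms @ 2 + 600.0ms (1)
3. 1800.0ms @ 3 + 600.0ms (1)
4. 2400.0ms @ 4 + 1200.0ms (2)
5. 3600.0ms @ 6 + 171.429ms (2/7)
6. 3771.429ms @ 44/7 + 171.429ms (2/7)
7. 3942.857ms @ 46/7 + 171.429ms (2/7)
8. 4114.286ms @ 48/7 + 171.429ms (2/7)
9. 4285.714ms @ 50/7 + 171.429ms (2/7)
10. 4457.143ms @ 52/7 + 171.429ms (2/7)
11. 4628.571ms @ 54/7 + 171.429ms (2/7)
12. 4800.0ms @ 8 + 480.0ms (4/5)
13. 5280.0ms @ 44/5 + 480.0ms (4/5)
14. 5760.0ms @ 48/5 + 480.0ms (4/5)
15. 6240.0ms @ 52/5 + 480.0ms (4/5)
16. 6720.0ms @ 56/5 + 480.0ms (4/5)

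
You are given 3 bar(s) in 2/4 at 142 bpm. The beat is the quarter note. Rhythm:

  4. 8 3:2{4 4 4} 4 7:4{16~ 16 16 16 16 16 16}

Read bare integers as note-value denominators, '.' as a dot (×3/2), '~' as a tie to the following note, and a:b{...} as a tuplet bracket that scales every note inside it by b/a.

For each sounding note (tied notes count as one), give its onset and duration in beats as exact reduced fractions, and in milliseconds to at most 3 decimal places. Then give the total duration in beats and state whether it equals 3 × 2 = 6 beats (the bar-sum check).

1) 0.0ms=0b +633.803ms=3/2b
2) 633.803ms=3/2b +211.268ms=1/2b
3) 845.07ms=2b +281.69ms=2/3b
4) 1126.761ms=8/3b +281.69ms=2/3b
5) 1408.451ms=10/3b +281.69ms=2/3b
6) 1690.141ms=4b +422.535ms=1b
7) 2112.676ms=5b +120.724ms=2/7b
8) 2233.4ms=37/7b +60.362ms=1/7b
9) 2293.763ms=38/7b +60.362ms=1/7b
10) 2354.125ms=39/7b +60.362ms=1/7b
11) 2414.487ms=40/7b +60.362ms=1/7b
12) 2474.849ms=41/7b +60.362ms=1/7b
Σ=6b of 6 (142bpm 2/4) — PASS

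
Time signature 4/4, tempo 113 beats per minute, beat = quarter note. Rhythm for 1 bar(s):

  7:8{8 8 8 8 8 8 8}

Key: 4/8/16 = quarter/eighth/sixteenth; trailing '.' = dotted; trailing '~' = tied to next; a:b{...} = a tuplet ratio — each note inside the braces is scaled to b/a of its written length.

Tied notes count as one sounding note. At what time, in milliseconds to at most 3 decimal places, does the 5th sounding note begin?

note 5 onset = 16/7b = 1213.654ms

1. 0.0ms @ 0 + 303.413ms (4/7)
2. 303.413ms @ 4/7 + 303.413ms (4/7)
3. 606.827ms @ 8/7 + 303.413ms (4/7)
4. 910.24ms @ 12/7 + 303.413ms (4/7)
5. 1213.654ms @ 16/7 + 303.413ms (4/7)
6. 1517.067ms @ 20/7 + 303.413ms (4/7)
7. 1820.48ms @ 24/7 + 303.413ms (4/7)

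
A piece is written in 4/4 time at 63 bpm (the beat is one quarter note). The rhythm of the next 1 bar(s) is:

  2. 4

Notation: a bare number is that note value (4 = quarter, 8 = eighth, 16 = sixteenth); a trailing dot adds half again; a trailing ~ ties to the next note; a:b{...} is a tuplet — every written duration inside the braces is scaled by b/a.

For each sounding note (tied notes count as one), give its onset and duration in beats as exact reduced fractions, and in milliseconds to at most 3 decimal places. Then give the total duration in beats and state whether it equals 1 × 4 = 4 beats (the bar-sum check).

1) 0.0ms=0b +2857.143ms=3b
2) 2857.143ms=3b +952.381ms=1b
Σ=4b of 4 (63bpm 4/4) — PASS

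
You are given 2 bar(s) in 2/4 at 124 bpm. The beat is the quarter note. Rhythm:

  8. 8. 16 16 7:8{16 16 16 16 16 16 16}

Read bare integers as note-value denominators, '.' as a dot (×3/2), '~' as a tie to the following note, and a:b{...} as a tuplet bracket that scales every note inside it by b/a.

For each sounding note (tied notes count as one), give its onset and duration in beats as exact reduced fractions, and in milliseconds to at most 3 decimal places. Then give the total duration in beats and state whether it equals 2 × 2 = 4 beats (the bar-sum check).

1) 0.0ms=0b +362.903ms=3/4b
2) 362.903ms=3/4b +362.903ms=3/4b
3) 725.806ms=3/2b +120.968ms=1/4b
4) 846.774ms=7/4b +120.968ms=1/4b
5) 967.742ms=2b +138.249ms=2/7b
6) 1105.991ms=16/7b +138.249ms=2/7b
7) 1244.24ms=18/7b +138.249ms=2/7b
8) 1382.488ms=20/7b +138.249ms=2/7b
9) 1520.737ms=22/7b +138.249ms=2/7b
10) 1658.986ms=24/7b +138.249ms=2/7b
11) 1797.235ms=26/7b +138.249ms=2/7b
Σ=4b of 4 (124bpm 2/4) — PASS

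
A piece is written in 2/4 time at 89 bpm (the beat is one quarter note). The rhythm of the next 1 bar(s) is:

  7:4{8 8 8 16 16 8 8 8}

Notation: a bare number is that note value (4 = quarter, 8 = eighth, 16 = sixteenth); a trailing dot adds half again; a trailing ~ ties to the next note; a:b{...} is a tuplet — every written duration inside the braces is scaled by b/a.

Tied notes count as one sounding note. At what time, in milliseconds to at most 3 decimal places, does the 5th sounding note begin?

1. 0.0ms @ 0 + 192.616ms (2/7)
2. 192.616ms @ 2/7 + 192.616ms (2/7)
3. 385.233ms @ 4/7 + 192.616ms (2/7)
4. 577.849ms @ 6/7 + 96.308ms (1/7)
5. 674.157ms @ 1 + 96.308ms (1/7)
6. 770.465ms @ 8/7 + 192.616ms (2/7)
7. 963.082ms @ 10/7 + 192.616ms (2/7)
8. 1155.698ms @ 12/7 + 192.616ms (2/7)

note 5 onset = 1b = 674.157ms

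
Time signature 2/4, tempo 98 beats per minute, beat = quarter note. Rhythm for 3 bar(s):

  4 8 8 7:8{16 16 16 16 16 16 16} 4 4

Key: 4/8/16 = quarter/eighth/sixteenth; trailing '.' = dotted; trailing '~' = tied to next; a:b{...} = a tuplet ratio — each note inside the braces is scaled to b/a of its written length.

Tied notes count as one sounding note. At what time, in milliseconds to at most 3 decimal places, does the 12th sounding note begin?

note 12 onset = 5b = 3061.224ms

1. 0.0ms @ 0 + 612.245ms (1)
2. 612.245ms @ 1 + 306.122ms (1/2)
3. 918.367ms @ 3/2 + 306.122ms (1/2)
4. 1224.49ms @ 2 + 174.927ms (2/7)
5. 1399.417ms @ 16/7 + 174.927ms (2/7)
6. 1574.344ms @ 18/7 + 174.927ms (2/7)
7. 1749.271ms @ 20/7 + 174.927ms (2/7)
8. 1924.198ms @ 22/7 + 174.927ms (2/7)
9. 2099.125ms @ 24/7 + 174.927ms (2/7)
10. 2274.052ms @ 26/7 + 174.927ms (2/7)
11. 2448.98ms @ 4 + 612.245ms (1)
12. 3061.224ms @ 5 + 612.245ms (1)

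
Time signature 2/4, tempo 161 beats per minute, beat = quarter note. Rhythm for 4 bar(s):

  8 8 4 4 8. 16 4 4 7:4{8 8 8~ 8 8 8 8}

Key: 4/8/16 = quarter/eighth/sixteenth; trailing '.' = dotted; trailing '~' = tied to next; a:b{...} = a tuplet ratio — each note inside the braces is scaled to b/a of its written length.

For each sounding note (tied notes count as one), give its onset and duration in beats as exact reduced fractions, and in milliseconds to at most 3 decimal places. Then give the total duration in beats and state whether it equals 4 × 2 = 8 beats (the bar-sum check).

1) 0.0ms=0b +186.335ms=1/2b
2) 186.335ms=1/2b +186.335ms=1/2b
3) 372.671ms=1b +372.671ms=1b
4) 745.342ms=2b +372.671ms=1b
5) 1118.012ms=3b +279.503ms=3/4b
6) 1397.516ms=15/4b +93.168ms=1/4b
7) 1490.683ms=4b +372.671ms=1b
8) 1863.354ms=5b +372.671ms=1b
9) 2236.025ms=6b +106.477ms=2/7b
10) 2342.502ms=44/7b +106.477ms=2/7b
11) 2448.98ms=46/7b +212.955ms=4/7b
12) 2661.934ms=50/7b +106.477ms=2/7b
13) 2768.412ms=52/7b +106.477ms=2/7b
14) 2874.889ms=54/7b +106.477ms=2/7b
Σ=8b of 8 (161bpm 2/4) — PASS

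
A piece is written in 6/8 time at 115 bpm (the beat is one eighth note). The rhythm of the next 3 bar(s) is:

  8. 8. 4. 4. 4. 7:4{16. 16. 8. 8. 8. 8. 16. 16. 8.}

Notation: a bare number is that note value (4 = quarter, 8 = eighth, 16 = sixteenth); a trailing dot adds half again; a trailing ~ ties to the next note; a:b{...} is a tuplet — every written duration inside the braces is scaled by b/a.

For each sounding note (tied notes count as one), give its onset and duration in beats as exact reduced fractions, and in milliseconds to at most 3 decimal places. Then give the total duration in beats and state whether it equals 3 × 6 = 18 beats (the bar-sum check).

1) 0.0ms=0b +782.609ms=3/2b
2) 782.609ms=3/2b +782.609ms=3/2b
3) 1565.217ms=3b +1565.217ms=3b
4) 3130.435ms=6b +1565.217ms=3b
5) 4695.652ms=9b +1565.217ms=3b
6) 6260.87ms=12b +223.602ms=3/7b
7) 6484.472ms=87/7b +223.602ms=3/7b
8) 6708.075ms=90/7b +447.205ms=6/7b
9) 7155.28ms=96/7b +447.205ms=6/7b
10) 7602.484ms=102/7b +447.205ms=6/7b
11) 8049.689ms=108/7b +447.205ms=6/7b
12) 8496.894ms=114/7b +223.602ms=3/7b
13) 8720.497ms=117/7b +223.602ms=3/7b
14) 8944.099ms=120/7b +447.205ms=6/7b
Σ=18b of 18 (115bpm 6/8) — PASS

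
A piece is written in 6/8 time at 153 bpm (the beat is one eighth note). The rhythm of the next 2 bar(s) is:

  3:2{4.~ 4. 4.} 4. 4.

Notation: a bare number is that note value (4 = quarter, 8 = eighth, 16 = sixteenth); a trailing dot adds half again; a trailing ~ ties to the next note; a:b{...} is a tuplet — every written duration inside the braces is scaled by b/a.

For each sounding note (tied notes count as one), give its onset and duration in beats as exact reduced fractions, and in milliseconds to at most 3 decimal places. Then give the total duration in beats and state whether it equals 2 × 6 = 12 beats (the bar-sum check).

1) 0.0ms=0b +1568.627ms=4b
2) 1568.627ms=4b +784.314ms=2b
3) 2352.941ms=6b +1176.471ms=3b
4) 3529.412ms=9b +1176.471ms=3b
Σ=12b of 12 (153bpm 6/8) — PASS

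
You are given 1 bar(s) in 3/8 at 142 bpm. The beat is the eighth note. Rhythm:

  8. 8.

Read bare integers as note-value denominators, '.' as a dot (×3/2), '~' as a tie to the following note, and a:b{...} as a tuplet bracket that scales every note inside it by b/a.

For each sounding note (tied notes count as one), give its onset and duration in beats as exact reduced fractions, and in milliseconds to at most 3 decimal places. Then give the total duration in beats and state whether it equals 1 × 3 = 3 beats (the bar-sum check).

1) 0.0ms=0b +633.803ms=3/2b
2) 633.803ms=3/2b +633.803ms=3/2b
Σ=3b of 3 (142bpm 3/8) — PASS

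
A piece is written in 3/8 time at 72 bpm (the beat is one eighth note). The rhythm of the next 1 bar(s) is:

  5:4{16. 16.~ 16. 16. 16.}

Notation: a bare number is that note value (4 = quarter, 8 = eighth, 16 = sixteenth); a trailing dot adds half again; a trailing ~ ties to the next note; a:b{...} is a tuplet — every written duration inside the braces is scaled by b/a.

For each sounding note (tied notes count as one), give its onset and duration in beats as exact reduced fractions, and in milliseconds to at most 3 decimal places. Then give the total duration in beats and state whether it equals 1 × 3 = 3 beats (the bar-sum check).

1) 0.0ms=0b +500.0ms=3/5b
2) 500.0ms=3/5b +1000.0ms=6/5b
3) 1500.0ms=9/5b +500.0ms=3/5b
4) 2000.0ms=12/5b +500.0ms=3/5b
Σ=3b of 3 (72bpm 3/8) — PASS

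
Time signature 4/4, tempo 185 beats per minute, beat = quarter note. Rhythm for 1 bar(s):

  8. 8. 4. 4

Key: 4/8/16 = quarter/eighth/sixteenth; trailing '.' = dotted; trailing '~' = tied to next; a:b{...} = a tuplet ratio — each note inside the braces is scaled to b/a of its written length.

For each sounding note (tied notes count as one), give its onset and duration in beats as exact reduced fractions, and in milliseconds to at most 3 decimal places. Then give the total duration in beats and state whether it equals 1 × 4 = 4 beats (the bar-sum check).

1) 0.0ms=0b +243.243ms=3/4b
2) 243.243ms=3/4b +243.243ms=3/4b
3) 486.486ms=3/2b +486.486ms=3/2b
4) 972.973ms=3b +324.324ms=1b
Σ=4b of 4 (185bpm 4/4) — PASS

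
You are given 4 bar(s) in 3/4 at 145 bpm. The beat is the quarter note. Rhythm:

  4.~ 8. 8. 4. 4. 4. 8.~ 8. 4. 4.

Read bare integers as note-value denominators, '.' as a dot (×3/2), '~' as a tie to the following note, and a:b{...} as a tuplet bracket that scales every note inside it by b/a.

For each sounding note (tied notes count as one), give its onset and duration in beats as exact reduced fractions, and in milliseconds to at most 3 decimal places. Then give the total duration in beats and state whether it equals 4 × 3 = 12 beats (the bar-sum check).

1) 0.0ms=0b +931.034ms=9/4b
2) 931.034ms=9/4b +310.345ms=3/4b
3) 1241.379ms=3b +620.69ms=3/2b
4) 1862.069ms=9/2b +620.69ms=3/2b
5) 2482.759ms=6b +620.69ms=3/2b
6) 3103.448ms=15/2b +620.69ms=3/2b
7) 3724.138ms=9b +620.69ms=3/2b
8) 4344.828ms=21/2b +620.69ms=3/2b
Σ=12b of 12 (145bpm 3/4) — PASS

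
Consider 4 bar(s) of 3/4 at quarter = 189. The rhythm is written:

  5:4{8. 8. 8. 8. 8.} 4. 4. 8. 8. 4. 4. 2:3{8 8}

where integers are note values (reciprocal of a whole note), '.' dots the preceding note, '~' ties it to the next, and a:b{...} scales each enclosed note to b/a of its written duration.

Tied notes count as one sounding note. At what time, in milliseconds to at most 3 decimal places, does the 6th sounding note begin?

1. 0.0ms @ 0 + 190.476ms (3/5)
2. 190.476ms @ 3/5 + 190.476ms (3/5)
3. 380.952ms @ 6/5 + 190.476ms (3/5)
4. 571.429ms @ 9/5 + 190.476ms (3/5)
5. 761.905ms @ 12/5 + 190.476ms (3/5)
6. 952.381ms @ 3 + 476.19ms (3/2)
7. 1428.571ms @ 9/2 + 476.19ms (3/2)
8. 1904.762ms @ 6 + 238.095ms (3/4)
9. 2142.857ms @ 27/4 + 238.095ms (3/4)
10. 2380.952ms @ 15/2 + 476.19ms (3/2)
11. 2857.143ms @ 9 + 476.19ms (3/2)
12. 3333.333ms @ 21/2 + 238.095ms (3/4)
13. 3571.429ms @ 45/4 + 238.095ms (3/4)

note 6 onset = 3b = 952.381ms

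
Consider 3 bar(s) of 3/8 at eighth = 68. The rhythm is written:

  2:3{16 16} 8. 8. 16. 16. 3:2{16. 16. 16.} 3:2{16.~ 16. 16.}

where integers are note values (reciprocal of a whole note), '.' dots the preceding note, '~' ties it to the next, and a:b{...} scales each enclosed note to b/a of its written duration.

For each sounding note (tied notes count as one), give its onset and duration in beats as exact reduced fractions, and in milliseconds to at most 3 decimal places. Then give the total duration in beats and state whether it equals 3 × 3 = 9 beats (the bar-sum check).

1) 0.0ms=0b +661.765ms=3/4b
2) 661.765ms=3/4b +661.765ms=3/4b
3) 1323.529ms=3/2b +1323.529ms=3/2b
4) 2647.059ms=3b +1323.529ms=3/2b
5) 3970.588ms=9/2b +661.765ms=3/4b
6) 4632.353ms=21/4b +661.765ms=3/4b
7) 5294.118ms=6b +441.176ms=1/2b
8) 5735.294ms=13/2b +441.176ms=1/2b
9) 6176.471ms=7b +441.176ms=1/2b
10) 6617.647ms=15/2b +882.353ms=1b
11) 7500.0ms=17/2b +441.176ms=1/2b
Σ=9b of 9 (68bpm 3/8) — PASS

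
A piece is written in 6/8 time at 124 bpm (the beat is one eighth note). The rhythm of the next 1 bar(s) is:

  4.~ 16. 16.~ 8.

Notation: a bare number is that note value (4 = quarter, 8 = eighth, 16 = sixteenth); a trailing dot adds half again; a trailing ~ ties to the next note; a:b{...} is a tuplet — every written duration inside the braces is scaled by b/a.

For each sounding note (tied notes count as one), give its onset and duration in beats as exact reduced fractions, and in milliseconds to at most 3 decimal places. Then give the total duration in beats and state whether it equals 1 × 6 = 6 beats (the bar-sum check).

1) 0.0ms=0b +1814.516ms=15/4b
2) 1814.516ms=15/4b +1088.71ms=9/4b
Σ=6b of 6 (124bpm 6/8) — PASS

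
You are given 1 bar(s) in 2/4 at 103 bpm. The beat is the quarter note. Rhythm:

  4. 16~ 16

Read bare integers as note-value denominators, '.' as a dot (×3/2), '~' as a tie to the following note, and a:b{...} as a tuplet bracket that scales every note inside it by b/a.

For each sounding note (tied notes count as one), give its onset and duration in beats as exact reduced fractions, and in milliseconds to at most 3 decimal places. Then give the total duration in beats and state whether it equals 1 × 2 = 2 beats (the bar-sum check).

1) 0.0ms=0b +873.786ms=3/2b
2) 873.786ms=3/2b +291.262ms=1/2b
Σ=2b of 2 (103bpm 2/4) — PASS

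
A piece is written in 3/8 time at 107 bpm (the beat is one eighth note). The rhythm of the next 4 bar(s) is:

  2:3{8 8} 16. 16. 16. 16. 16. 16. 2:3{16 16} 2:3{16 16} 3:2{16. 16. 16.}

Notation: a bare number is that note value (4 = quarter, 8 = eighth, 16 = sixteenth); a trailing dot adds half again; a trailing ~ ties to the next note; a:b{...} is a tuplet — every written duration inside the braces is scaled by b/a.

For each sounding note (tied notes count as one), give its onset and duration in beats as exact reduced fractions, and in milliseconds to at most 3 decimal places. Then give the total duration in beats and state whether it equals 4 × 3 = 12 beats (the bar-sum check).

1) 0.0ms=0b +841.121ms=3/2b
2) 841.121ms=3/2b +841.121ms=3/2b
3) 1682.243ms=3b +420.561ms=3/4b
4) 2102.804ms=15/4b +420.561ms=3/4b
5) 2523.364ms=9/2b +420.561ms=3/4b
6) 2943.925ms=21/4b +420.561ms=3/4b
7) 3364.486ms=6b +420.561ms=3/4b
8) 3785.047ms=27/4b +420.561ms=3/4b
9) 4205.607ms=15/2b +420.561ms=3/4b
10) 4626.168ms=33/4b +420.561ms=3/4b
11) 5046.729ms=9b +420.561ms=3/4b
12) 5467.29ms=39/4b +420.561ms=3/4b
13) 5887.85ms=21/2b +280.374ms=1/2b
14) 6168.224ms=11b +280.374ms=1/2b
15) 6448.598ms=23/2b +280.374ms=1/2b
Σ=12b of 12 (107bpm 3/8) — PASS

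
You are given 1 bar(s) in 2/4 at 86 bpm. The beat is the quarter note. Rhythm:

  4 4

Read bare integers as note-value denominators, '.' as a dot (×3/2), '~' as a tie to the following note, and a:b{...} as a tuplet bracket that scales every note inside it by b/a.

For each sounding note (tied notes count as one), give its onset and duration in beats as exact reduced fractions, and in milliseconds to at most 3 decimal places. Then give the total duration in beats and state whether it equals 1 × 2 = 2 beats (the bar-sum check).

1) 0.0ms=0b +697.674ms=1b
2) 697.674ms=1b +697.674ms=1b
Σ=2b of 2 (86bpm 2/4) — PASS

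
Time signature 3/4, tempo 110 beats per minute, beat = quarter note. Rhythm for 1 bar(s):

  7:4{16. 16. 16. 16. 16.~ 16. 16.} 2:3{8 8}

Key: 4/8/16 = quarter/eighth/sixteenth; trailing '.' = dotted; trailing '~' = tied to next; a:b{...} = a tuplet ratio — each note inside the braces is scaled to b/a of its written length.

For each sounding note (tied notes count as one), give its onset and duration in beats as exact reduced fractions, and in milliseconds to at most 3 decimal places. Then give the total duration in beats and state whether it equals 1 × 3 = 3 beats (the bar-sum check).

1) 0.0ms=0b +116.883ms=3/14b
2) 116.883ms=3/14b +116.883ms=3/14b
3) 233.766ms=3/7b +116.883ms=3/14b
4) 350.649ms=9/14b +116.883ms=3/14b
5) 467.532ms=6/7b +233.766ms=3/7b
6) 701.299ms=9/7b +116.883ms=3/14b
7) 818.182ms=3/2b +409.091ms=3/4b
8) 1227.273ms=9/4b +409.091ms=3/4b
Σ=3b of 3 (110bpm 3/4) — PASS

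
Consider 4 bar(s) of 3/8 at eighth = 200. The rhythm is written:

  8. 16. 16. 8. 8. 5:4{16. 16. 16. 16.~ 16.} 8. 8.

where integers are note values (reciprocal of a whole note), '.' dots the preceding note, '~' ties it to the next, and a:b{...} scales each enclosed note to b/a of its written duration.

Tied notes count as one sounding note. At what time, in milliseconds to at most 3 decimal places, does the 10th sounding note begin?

note 10 onset = 9b = 2700.0ms

1. 0.0ms @ 0 + 450.0ms (3/2)
2. 450.0ms @ 3/2 + 225.0ms (3/4)
3. 675.0ms @ 9/4 + 225.0ms (3/4)
4. 900.0ms @ 3 + 450.0ms (3/2)
5. 1350.0ms @ 9/2 + 450.0ms (3/2)
6. 1800.0ms @ 6 + 180.0ms (3/5)
7. 1980.0ms @ 33/5 + 180.0ms (3/5)
8. 2160.0ms @ 36/5 + 180.0ms (3/5)
9. 2340.0ms @ 39/5 + 360.0ms (6/5)
10. 2700.0ms @ 9 + 450.0ms (3/2)
11. 3150.0ms @ 21/2 + 450.0ms (3/2)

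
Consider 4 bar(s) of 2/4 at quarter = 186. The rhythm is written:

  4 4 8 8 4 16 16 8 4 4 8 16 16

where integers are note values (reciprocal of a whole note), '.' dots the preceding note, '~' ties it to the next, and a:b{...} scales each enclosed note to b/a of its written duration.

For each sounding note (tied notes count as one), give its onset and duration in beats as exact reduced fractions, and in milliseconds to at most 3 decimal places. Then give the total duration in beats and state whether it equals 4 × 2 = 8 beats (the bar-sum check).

1) 0.0ms=0b +322.581ms=1b
2) 322.581ms=1b +322.581ms=1b
3) 645.161ms=2b +161.29ms=1/2b
4) 806.452ms=5/2b +161.29ms=1/2b
5) 967.742ms=3b +322.581ms=1b
6) 1290.323ms=4b +80.645ms=1/4b
7) 1370.968ms=17/4b +80.645ms=1/4b
8) 1451.613ms=9/2b +161.29ms=1/2b
9) 1612.903ms=5b +322.581ms=1b
10) 1935.484ms=6b +322.581ms=1b
11) 2258.065ms=7b +161.29ms=1/2b
12) 2419.355ms=15/2b +80.645ms=1/4b
13) 2500.0ms=31/4b +80.645ms=1/4b
Σ=8b of 8 (186bpm 2/4) — PASS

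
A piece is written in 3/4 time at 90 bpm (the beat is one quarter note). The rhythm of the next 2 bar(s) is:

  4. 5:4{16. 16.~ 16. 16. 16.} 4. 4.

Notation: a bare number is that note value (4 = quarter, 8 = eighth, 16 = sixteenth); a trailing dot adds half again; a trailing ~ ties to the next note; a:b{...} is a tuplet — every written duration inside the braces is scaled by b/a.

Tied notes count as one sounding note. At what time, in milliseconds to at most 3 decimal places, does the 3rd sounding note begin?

1. 0.0ms @ 0 + 1000.0ms (3/2)
2. 1000.0ms @ 3/2 + 200.0ms (3/10)
3. 1200.0ms @ 9/5 + 400.0ms (3/5)
4. 1600.0ms @ 12/5 + 200.0ms (3/10)
5. 1800.0ms @ 27/10 + 200.0ms (3/10)
6. 2000.0ms @ 3 + 1000.0ms (3/2)
7. 3000.0ms @ 9/2 + 1000.0ms (3/2)

note 3 onset = 9/5b = 1200.0ms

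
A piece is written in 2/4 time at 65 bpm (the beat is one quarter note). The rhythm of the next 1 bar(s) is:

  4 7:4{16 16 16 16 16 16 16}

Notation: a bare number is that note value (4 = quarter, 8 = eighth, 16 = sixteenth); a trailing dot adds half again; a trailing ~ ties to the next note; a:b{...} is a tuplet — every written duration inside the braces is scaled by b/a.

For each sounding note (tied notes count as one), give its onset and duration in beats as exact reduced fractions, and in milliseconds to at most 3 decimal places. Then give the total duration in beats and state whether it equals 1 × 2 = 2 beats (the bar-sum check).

1) 0.0ms=0b +923.077ms=1b
2) 923.077ms=1b +131.868ms=1/7b
3) 1054.945ms=8/7b +131.868ms=1/7b
4) 1186.813ms=9/7b +131.868ms=1/7b
5) 1318.681ms=10/7b +131.868ms=1/7b
6) 1450.549ms=11/7b +131.868ms=1/7b
7) 1582.418ms=12/7b +131.868ms=1/7b
8) 1714.286ms=13/7b +131.868ms=1/7b
Σ=2b of 2 (65bpm 2/4) — PASS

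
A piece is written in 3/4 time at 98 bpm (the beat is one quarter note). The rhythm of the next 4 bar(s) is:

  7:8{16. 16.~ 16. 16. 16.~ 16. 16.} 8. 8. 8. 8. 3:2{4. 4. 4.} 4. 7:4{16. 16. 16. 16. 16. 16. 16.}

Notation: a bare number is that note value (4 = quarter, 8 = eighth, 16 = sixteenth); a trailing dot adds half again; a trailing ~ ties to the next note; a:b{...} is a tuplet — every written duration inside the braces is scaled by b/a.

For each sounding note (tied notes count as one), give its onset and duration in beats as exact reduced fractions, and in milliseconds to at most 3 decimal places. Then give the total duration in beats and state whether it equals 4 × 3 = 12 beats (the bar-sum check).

1) 0.0ms=0b +262.391ms=3/7b
2) 262.391ms=3/7b +524.781ms=6/7b
3) 787.172ms=9/7b +262.391ms=3/7b
4) 1049.563ms=12/7b +524.781ms=6/7b
5) 1574.344ms=18/7b +262.391ms=3/7b
6) 1836.735ms=3b +459.184ms=3/4b
7) 2295.918ms=15/4b +459.184ms=3/4b
8) 2755.102ms=9/2b +459.184ms=3/4b
9) 3214.286ms=21/4b +459.184ms=3/4b
10) 3673.469ms=6b +612.245ms=1b
11) 4285.714ms=7b +612.245ms=1b
12) 4897.959ms=8b +612.245ms=1b
13) 5510.204ms=9b +918.367ms=3/2b
14) 6428.571ms=21/2b +131.195ms=3/14b
15) 6559.767ms=75/7b +131.195ms=3/14b
16) 6690.962ms=153/14b +131.195ms=3/14b
17) 6822.157ms=78/7b +131.195ms=3/14b
18) 6953.353ms=159/14b +131.195ms=3/14b
19) 7084.548ms=81/7b +131.195ms=3/14b
20) 7215.743ms=165/14b +131.195ms=3/14b
Σ=12b of 12 (98bpm 3/4) — PASS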